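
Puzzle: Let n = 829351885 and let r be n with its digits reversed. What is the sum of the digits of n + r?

35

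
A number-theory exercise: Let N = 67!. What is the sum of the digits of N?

369

67! = 36471110918188685288249859096605464427167635314049524593701628500267962436943872000000000000000
Sum of its 95 digits: 369.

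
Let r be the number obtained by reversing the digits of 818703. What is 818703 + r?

Reverse of 818703 is 307818.
818703 + 307818 = 1126521

1126521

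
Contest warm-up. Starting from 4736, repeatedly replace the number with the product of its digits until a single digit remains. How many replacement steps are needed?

2

4736 → 504 → 0 (2 steps)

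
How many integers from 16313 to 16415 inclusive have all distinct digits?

The integers in [16313, 16415] that have all distinct digits: 16320, 16324, 16325, 16327, 16328, 16329, …, 16408, 16409.
42 qualify.

42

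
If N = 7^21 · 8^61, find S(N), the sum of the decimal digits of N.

350

7^21 · 8^61 = 6847752368613740558981440285057915865192630637530471987274504343289593856
Sum of its 73 digits: 350.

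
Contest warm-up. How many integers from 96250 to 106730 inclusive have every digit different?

1865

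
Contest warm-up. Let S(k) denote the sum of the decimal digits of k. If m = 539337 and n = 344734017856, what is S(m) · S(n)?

S(539337) = 5+3+9+3+3+7 = 30.
S(344734017856) = 3+4+4+7+3+4+0+1+7+8+5+6 = 52.
30 · 52 = 1560.

1560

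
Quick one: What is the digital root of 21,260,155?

4

2+1+2+6+0+1+5+5 = 22
2+2 = 4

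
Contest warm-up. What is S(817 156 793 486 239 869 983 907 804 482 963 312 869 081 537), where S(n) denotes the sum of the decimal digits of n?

235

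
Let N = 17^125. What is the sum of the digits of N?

746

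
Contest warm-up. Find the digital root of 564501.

5+6+4+5+0+1 = 21
2+1 = 3

3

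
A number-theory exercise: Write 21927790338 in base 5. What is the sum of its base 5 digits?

34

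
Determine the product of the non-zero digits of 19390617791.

1×9×3×9×6×1×7×7×9×1 = 642978

642978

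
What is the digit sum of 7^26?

7^26 = 9387480337647754305649
Sum of its 22 digits: 112.

112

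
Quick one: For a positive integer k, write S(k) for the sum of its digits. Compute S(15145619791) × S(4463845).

S(15145619791) = 1+5+1+4+5+6+1+9+7+9+1 = 49.
S(4463845) = 4+4+6+3+8+4+5 = 34.
49 · 34 = 1666.

1666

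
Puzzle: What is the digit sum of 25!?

72

25! = 15511210043330985984000000
Sum of its 26 digits: 72.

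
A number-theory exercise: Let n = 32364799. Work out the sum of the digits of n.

43

3+2+3+6+4+7+9+9 = 43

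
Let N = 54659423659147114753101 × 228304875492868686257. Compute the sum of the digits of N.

54659423659147114753101 × 228304875492868686257 = 12479012913013542970766001876827912786832957
Sum of its 44 digits: 195.

195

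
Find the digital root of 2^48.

1

The digital root of n equals n mod 9 (or 9 when 9 | n), so we need 2^48 mod 9.
2^48 ≡ 1 (mod 9), so the digital root is 1.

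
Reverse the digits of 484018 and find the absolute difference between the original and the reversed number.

326466

Reverse of 484018 is 810484.
|484018 − 810484| = 326466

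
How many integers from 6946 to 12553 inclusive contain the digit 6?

1509

The integers in [6946, 12553] that contain the digit 6: 6946, 6947, 6948, 6949, 6950, 6951, …, 12536, 12546.
1509 qualify.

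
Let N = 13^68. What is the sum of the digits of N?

13^68 = 5599483340338967015396973417457468966536382080197551009346307518298472575121
Sum of its 76 digits: 358.

358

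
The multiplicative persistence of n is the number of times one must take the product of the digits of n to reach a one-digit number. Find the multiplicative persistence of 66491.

66491 → 1296 → 108 → 0 (3 steps)

3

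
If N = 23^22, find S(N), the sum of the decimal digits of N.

148

23^22 = 907846434775996175406740561329
Sum of its 30 digits: 148.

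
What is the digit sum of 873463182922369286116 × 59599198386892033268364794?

185

873463182922369286116 × 59599198386892033268364794 = 52057705522636452538239236401723865288447400104
Sum of its 47 digits: 185.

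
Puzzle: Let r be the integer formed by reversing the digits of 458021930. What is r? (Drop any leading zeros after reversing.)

Reversing 458021930 gives 39120854.

39120854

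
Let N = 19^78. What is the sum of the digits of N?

496

19^78 = 5530709837851818935985098926648662357728660588336035659633359363610638296057696191939038924612591641
Sum of its 100 digits: 496.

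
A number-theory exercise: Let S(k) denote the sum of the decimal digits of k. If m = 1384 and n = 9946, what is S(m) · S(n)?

S(1384) = 1+3+8+4 = 16.
S(9946) = 9+9+4+6 = 28.
16 · 28 = 448.

448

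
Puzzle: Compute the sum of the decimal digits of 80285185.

8+0+2+8+5+1+8+5 = 37

37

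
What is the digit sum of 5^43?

149

5^43 = 1136868377216160297393798828125
Sum of its 31 digits: 149.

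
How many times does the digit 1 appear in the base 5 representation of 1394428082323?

4

1394428082323 in base 5 is 140321242042113243.
The digit 1 appears 4 times.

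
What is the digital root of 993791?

2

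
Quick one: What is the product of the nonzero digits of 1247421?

448

1×2×4×7×4×2×1 = 448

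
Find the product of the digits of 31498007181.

0

3×1×4×9×8×0×0×7×1×8×1 = 0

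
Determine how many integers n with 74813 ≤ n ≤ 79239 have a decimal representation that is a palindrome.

44

The integers in [74813, 79239] that have a decimal representation that is a palindrome: 74847, 74947, 75057, 75157, 75257, 75357, …, 79097, 79197.
44 qualify.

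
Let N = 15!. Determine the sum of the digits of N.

45

15! = 1307674368000
Sum of its 13 digits: 45.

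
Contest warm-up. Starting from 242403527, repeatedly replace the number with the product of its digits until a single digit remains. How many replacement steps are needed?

1

242403527 → 0 (1 step)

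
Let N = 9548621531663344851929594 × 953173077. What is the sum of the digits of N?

129

9548621531663344851929594 × 953173077 = 9101488966444003340625840500340738
Sum of its 34 digits: 129.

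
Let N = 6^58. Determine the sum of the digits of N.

6^58 = 1357602166130257152481187563160405662935023616
Sum of its 46 digits: 171.

171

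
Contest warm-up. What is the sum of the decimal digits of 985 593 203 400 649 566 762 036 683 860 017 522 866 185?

9+8+5+5+9+3+2+0+3+4+0+0+6+4+9+5+6+6+7+6+2+0+3+6+6+8+3+8+6+0+0+1+7+5+2+2+8+6+6+1+8+5 = 190

190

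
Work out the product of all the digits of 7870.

0

7×8×7×0 = 0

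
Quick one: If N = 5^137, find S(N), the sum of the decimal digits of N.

425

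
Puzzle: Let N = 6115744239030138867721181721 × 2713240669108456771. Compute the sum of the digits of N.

216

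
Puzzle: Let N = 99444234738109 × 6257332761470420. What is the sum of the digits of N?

137

99444234738109 × 6257332761470420 = 622255667966124257794450235780
Sum of its 30 digits: 137.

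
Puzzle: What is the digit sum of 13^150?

13^150 = 123453340530815451470995619872246159541747502936439120273982209794502470089921473302254057771904849444203707893266144028784240903003373883225650848840283895455448640249
Sum of its 168 digits: 721.

721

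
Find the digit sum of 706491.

27

7+0+6+4+9+1 = 27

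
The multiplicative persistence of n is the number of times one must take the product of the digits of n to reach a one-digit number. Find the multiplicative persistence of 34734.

2

34734 → 1008 → 0 (2 steps)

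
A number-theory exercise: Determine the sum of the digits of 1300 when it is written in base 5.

4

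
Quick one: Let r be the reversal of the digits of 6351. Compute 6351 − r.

4815

Reverse of 6351 is 1536.
6351 − 1536 = 4815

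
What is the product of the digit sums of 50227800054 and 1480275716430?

1584

S(50227800054) = 5+0+2+2+7+8+0+0+0+5+4 = 33.
S(1480275716430) = 1+4+8+0+2+7+5+7+1+6+4+3+0 = 48.
33 · 48 = 1584.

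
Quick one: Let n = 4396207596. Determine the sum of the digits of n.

4+3+9+6+2+0+7+5+9+6 = 51

51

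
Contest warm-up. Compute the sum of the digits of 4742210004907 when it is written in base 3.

4742210004907 in base 3 is 121210100110202202111222011.
Digit sum: 1+2+1+2+1+0+1+0+0+1+1+0+2+0+2+2+0+2+1+1+1+2+2+2+0+1+1 = 29.

29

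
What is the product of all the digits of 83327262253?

8×3×3×2×7×2×6×2×2×5×3 = 725760

725760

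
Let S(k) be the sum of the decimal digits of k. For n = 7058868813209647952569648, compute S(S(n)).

10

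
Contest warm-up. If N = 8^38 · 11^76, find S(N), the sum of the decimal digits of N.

8^38 · 11^76 = 290578567016301656563015814856297572057126622747213111533769715114385841694425969875379087863719517794537490612224
Sum of its 114 digits: 520.

520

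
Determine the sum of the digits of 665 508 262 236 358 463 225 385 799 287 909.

6+6+5+5+0+8+2+6+2+2+3+6+3+5+8+4+6+3+2+2+5+3+8+5+7+9+9+2+8+7+9+0+9 = 165

165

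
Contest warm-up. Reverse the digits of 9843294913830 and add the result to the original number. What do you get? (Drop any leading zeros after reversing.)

Reverse of 9843294913830 is 383194923489.
9843294913830 + 383194923489 = 10226489837319

10226489837319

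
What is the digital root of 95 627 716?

7

9+5+6+2+7+7+1+6 = 43
4+3 = 7
(Equivalently, 95 627 716 mod 9 = 7.)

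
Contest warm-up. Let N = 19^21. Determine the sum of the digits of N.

19^21 = 714209495693373205673756419
Sum of its 27 digits: 127.

127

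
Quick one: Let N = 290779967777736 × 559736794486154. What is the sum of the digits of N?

290779967777736 × 559736794486154 = 162760247064697097673401467344
Sum of its 30 digits: 132.

132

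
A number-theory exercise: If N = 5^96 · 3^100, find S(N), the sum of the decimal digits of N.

5^96 · 3^100 = 6504978840563443798356475321072666736166206250118076214864828318060102131138722203473889749147929251194000244140625
Sum of its 115 digits: 468.

468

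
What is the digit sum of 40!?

40! = 815915283247897734345611269596115894272000000000
Sum of its 48 digits: 189.

189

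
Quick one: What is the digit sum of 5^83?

290

5^83 = 10339757656912845935892608650874535669572651386260986328125
Sum of its 59 digits: 290.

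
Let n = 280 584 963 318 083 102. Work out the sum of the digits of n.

2+8+0+5+8+4+9+6+3+3+1+8+0+8+3+1+0+2 = 71

71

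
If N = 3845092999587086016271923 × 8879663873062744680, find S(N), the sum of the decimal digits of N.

3845092999587086016271923 × 8879663873062744680 = 34143133396999910745862616651561235601619640
Sum of its 44 digits: 189.

189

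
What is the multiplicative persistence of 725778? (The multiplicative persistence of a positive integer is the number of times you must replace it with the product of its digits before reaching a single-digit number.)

2

725778 → 27440 → 0 (2 steps)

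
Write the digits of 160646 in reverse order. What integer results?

Reversing 160646 gives 646061.

646061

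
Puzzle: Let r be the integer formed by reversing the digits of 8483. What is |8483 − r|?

4635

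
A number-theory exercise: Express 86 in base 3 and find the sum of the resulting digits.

86 in base 3 is 10012.
Digit sum: 1+0+0+1+2 = 4.

4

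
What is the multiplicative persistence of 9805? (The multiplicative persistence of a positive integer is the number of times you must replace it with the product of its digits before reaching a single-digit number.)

1

9805 → 0 (1 step)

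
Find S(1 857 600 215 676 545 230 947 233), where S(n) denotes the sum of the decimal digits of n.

101

1+8+5+7+6+0+0+2+1+5+6+7+6+5+4+5+2+3+0+9+4+7+2+3+3 = 101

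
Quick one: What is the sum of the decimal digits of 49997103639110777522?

4+9+9+9+7+1+0+3+6+3+9+1+1+0+7+7+7+5+2+2 = 92

92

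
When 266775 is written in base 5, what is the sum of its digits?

11

266775 in base 5 is 32014100.
Digit sum: 3+2+0+1+4+1+0+0 = 11.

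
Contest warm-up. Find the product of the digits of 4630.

4×6×3×0 = 0

0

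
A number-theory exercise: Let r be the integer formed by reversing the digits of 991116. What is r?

Reversing 991116 gives 611199.

611199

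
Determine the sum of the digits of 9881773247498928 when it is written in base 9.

72

9881773247498928 in base 9 is 52885408002734646.
Digit sum: 5+2+8+8+5+4+0+8+0+0+2+7+3+4+6+4+6 = 72.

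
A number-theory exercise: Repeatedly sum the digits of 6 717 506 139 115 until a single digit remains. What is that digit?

6+7+1+7+5+0+6+1+3+9+1+1+5 = 52
5+2 = 7

7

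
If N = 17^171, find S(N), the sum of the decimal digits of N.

953

17^171 = 2551323654940013866246142445892453433710028730716116724650214178749501904570057469490488723766352573397549391603590287175213790680892018948425172090729956804687493575135739094278117506287959087961393778929050033
Sum of its 211 digits: 953.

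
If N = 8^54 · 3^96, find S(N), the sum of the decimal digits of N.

414

8^54 · 3^96 = 37196300760166712306130344562191915081784953924382026577851729670485913116913588090849076445184
Sum of its 95 digits: 414.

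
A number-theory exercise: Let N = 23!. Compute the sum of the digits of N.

23! = 25852016738884976640000
Sum of its 23 digits: 99.

99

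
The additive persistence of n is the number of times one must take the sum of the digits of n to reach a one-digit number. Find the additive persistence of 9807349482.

2

9807349482 → 54 → 9 (2 steps)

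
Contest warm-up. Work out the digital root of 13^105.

1

The digital root of n equals n mod 9 (or 9 when 9 | n), so we need 13^105 mod 9.
13^105 ≡ 1 (mod 9), so the digital root is 1.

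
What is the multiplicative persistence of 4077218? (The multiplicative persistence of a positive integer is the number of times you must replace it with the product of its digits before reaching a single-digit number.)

4077218 → 0 (1 step)

1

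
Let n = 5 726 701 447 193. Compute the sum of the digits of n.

5+7+2+6+7+0+1+4+4+7+1+9+3 = 56

56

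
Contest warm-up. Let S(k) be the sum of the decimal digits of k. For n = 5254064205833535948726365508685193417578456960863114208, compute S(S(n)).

First digit sum: 250.
2+5+0 = 7.

7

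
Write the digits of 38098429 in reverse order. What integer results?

Reversing 38098429 gives 92489083.

92489083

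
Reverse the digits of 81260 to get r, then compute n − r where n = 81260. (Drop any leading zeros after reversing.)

75042

Reverse of 81260 is 6218.
81260 − 6218 = 75042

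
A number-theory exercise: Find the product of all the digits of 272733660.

0

2×7×2×7×3×3×6×6×0 = 0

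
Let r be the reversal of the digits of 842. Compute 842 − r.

594

Reverse of 842 is 248.
842 − 248 = 594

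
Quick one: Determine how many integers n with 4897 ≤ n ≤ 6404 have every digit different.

788

The integers in [4897, 6404] that have every digit different: 4897, 4901, 4902, 4903, 4905, 4906, …, 6402, 6403.
788 qualify.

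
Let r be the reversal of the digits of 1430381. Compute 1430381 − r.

-399960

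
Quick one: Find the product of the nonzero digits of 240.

2×4 = 8

8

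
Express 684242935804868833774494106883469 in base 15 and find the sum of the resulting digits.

684242935804868833774494106883469 in base 15 is C09B3340B86486B565324A2BC799.
Digit sum: 12+0+9+11+3+3+4+0+11+8+6+4+8+6+11+5+6+5+3+2+4+10+2+11+12+7+9+9 = 181.

181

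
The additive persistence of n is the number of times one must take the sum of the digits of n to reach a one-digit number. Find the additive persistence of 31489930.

3

31489930 → 37 → 10 → 1 (3 steps)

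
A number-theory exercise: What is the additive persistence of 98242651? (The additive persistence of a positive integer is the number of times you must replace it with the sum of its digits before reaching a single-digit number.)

3

98242651 → 37 → 10 → 1 (3 steps)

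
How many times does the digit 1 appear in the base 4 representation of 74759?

3

74759 in base 4 is 102100013.
The digit 1 appears 3 times.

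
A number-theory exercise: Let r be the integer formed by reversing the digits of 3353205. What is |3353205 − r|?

1670328

Reverse of 3353205 is 5023533.
|3353205 − 5023533| = 1670328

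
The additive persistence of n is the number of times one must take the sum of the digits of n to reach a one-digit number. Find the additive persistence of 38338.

38338 → 25 → 7 (2 steps)

2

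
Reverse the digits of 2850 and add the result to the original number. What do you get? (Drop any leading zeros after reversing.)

Reverse of 2850 is 582.
2850 + 582 = 3432

3432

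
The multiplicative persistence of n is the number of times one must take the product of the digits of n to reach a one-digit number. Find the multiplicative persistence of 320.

1

320 → 0 (1 step)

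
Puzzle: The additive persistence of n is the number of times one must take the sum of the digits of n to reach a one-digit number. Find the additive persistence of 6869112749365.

3

6869112749365 → 67 → 13 → 4 (3 steps)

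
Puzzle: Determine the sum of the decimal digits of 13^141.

13^141 = 11641600059418047878364056731247086617348372107489125528753257232570583706132062525065515676173622368340320886665787162830193974023763081345193347378614050813
Sum of its 158 digits: 658.

658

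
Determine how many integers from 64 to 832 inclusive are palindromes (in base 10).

The integers in [64, 832] that are palindromes (in base 10): 66, 77, 88, 99, 101, 111, …, 818, 828.
77 qualify.

77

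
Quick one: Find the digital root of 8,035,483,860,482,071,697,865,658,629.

9

8+0+3+5+4+8+3+8+6+0+4+8+2+0+7+1+6+9+7+8+6+5+6+5+8+6+2+9 = 144
1+4+4 = 9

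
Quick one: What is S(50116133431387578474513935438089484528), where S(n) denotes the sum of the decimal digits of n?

170

5+0+1+1+6+1+3+3+4+3+1+3+8+7+5+7+8+4+7+4+5+1+3+9+3+5+4+3+8+0+8+9+4+8+4+5+2+8 = 170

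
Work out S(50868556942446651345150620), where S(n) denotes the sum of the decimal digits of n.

5+0+8+6+8+5+5+6+9+4+2+4+4+6+6+5+1+3+4+5+1+5+0+6+2+0 = 110

110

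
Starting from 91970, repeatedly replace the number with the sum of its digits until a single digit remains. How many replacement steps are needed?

2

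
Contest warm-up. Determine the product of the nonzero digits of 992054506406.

9×9×2×5×4×5×6×4×6 = 2332800

2332800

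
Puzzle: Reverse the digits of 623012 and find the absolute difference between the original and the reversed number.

Reverse of 623012 is 210326.
|623012 − 210326| = 412686

412686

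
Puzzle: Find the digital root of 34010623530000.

3+4+0+1+0+6+2+3+5+3+0+0+0+0 = 27
2+7 = 9

9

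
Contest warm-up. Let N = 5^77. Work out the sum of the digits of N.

5^77 = 661744490042422139897126953655970282852649688720703125
Sum of its 54 digits: 245.

245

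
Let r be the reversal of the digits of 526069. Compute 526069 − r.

-434556

Reverse of 526069 is 960625.
526069 − 960625 = -434556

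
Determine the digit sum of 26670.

2+6+6+7+0 = 21

21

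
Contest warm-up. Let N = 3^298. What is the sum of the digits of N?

612

3^298 = 15210164339843152887925114153565368440718188402815270719053354453152110797499897399311134017298771265361164937844221560312612525862855086062889
Sum of its 143 digits: 612.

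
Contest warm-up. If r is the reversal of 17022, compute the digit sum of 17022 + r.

Reversal of 17022 is 22071; 17022 + 22071 = 39093.
Digit sum of 39093: 3+9+0+9+3 = 24.

24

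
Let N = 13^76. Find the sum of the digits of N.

373

13^76 = 4567670582442193947864991227040415146907847827011028107288341170589333726902179992241
Sum of its 85 digits: 373.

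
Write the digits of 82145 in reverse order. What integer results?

54128

Reversing 82145 gives 54128.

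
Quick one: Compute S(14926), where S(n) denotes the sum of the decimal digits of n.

22

1+4+9+2+6 = 22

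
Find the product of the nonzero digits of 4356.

360

4×3×5×6 = 360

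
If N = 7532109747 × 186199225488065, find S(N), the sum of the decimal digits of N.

90

7532109747 × 186199225488065 = 1402473001182505218669555
Sum of its 25 digits: 90.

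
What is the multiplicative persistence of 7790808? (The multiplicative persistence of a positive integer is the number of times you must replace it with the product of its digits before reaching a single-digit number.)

1

7790808 → 0 (1 step)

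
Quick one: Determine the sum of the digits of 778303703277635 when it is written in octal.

778303703277635 in base 8 is 26075636360560103.
Digit sum: 2+6+0+7+5+6+3+6+3+6+0+5+6+0+1+0+3 = 59.

59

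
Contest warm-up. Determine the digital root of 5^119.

The digital root of n equals n mod 9 (or 9 when 9 | n), so we need 5^119 mod 9.
5^119 ≡ 2 (mod 9), so the digital root is 2.

2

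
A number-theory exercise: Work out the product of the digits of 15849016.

0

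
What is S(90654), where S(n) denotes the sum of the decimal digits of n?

9+0+6+5+4 = 24

24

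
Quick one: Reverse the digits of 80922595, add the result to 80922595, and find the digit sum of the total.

26

Reversal of 80922595 is 59522908; 80922595 + 59522908 = 140445503.
Digit sum of 140445503: 1+4+0+4+4+5+5+0+3 = 26.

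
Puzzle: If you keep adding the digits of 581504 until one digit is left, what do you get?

5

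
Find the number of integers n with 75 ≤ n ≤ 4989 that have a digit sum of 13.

332

The integers in [75, 4989] that have a digit sum of 13: 76, 85, 94, 139, 148, 157, …, 4810, 4900.
332 qualify.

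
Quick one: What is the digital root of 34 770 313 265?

5

3+4+7+7+0+3+1+3+2+6+5 = 41
4+1 = 5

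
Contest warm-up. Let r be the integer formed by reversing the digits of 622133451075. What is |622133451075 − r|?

Reverse of 622133451075 is 570154331226.
|622133451075 − 570154331226| = 51979119849

51979119849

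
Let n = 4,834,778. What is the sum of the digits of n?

41

4+8+3+4+7+7+8 = 41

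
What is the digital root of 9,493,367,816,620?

9+4+9+3+3+6+7+8+1+6+6+2+0 = 64
6+4 = 10
1+0 = 1
(Equivalently, 9,493,367,816,620 mod 9 = 1.)

1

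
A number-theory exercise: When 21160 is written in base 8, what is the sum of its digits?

13

21160 in base 8 is 51250.
Digit sum: 5+1+2+5+0 = 13.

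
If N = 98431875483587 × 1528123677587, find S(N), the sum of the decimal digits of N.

127

98431875483587 × 1528123677587 = 150416079555764630498264569
Sum of its 27 digits: 127.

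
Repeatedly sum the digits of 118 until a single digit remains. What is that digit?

1+1+8 = 10
1+0 = 1

1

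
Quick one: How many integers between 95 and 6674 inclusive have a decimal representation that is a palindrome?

The integers in [95, 6674] that have a decimal representation that is a palindrome: 99, 101, 111, 121, 131, 141, …, 6556, 6666.
148 qualify.

148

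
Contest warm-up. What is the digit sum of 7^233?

940

7^233 = 80880406126746157786191814867972189757036491127884832837100757294884672131477879928879866249980234642318011579582009508909293535386497307744849509530379831390363657543343437546408911331284057934407
Sum of its 197 digits: 940.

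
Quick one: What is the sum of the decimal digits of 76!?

441

76! = 1885494701666050254987932260861146558230394535379329335672487982961844043495537923117729972224000000000000000000
Sum of its 112 digits: 441.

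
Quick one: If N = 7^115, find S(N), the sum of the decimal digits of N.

412

7^115 = 15355876181909280421724151687580911741041895655149613132104515881830657073678671819100413262089943
Sum of its 98 digits: 412.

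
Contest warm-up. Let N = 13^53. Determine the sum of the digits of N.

13^53 = 109395050288514219040366056833567359441133418834382438145053
Sum of its 60 digits: 241.

241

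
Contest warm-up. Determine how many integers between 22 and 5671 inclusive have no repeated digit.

3051

The integers in [22, 5671] that have no repeated digit: 23, 24, 25, 26, 27, 28, …, 5670, 5671.
3051 qualify.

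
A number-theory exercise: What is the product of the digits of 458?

160

4×5×8 = 160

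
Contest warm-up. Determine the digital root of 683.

6+8+3 = 17
1+7 = 8

8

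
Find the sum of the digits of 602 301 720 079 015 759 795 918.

103

6+0+2+3+0+1+7+2+0+0+7+9+0+1+5+7+5+9+7+9+5+9+1+8 = 103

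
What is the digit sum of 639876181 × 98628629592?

639876181 × 98628629592 = 63110110840592548152
Sum of its 20 digits: 66.

66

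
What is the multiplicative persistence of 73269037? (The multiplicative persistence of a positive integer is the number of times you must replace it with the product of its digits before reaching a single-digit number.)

73269037 → 0 (1 step)

1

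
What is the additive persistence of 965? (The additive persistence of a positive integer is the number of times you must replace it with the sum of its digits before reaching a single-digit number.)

965 → 20 → 2 (2 steps)

2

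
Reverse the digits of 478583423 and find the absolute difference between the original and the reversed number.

Reverse of 478583423 is 324385874.
|478583423 − 324385874| = 154197549

154197549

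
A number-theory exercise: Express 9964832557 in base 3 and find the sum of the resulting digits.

23

9964832557 in base 3 is 221201110120221110111.
Digit sum: 2+2+1+2+0+1+1+1+0+1+2+0+2+2+1+1+1+0+1+1+1 = 23.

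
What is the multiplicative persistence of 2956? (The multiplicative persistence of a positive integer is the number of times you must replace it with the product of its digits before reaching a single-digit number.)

2

2956 → 540 → 0 (2 steps)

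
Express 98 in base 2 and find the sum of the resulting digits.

98 in base 2 is 1100010.
Digit sum: 1+1+0+0+0+1+0 = 3.

3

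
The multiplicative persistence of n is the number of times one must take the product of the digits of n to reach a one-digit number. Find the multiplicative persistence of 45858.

2

45858 → 6400 → 0 (2 steps)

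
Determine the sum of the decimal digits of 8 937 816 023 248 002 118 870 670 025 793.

127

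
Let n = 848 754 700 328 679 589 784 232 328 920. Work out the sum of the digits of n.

150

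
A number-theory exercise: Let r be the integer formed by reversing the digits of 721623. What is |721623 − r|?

Reverse of 721623 is 326127.
|721623 − 326127| = 395496

395496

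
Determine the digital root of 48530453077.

4+8+5+3+0+4+5+3+0+7+7 = 46
4+6 = 10
1+0 = 1

1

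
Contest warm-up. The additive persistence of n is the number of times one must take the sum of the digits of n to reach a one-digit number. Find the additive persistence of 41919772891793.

41919772891793 → 77 → 14 → 5 (3 steps)

3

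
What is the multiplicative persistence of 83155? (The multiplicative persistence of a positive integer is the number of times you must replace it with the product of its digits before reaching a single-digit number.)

2

83155 → 600 → 0 (2 steps)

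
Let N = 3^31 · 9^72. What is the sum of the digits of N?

369

3^31 · 9^72 = 313487028995334947898311636710352105968826343219733319851858295246737190712070115307
Sum of its 84 digits: 369.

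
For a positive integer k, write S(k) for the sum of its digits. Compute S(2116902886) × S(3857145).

S(2116902886) = 2+1+1+6+9+0+2+8+8+6 = 43.
S(3857145) = 3+8+5+7+1+4+5 = 33.
43 · 33 = 1419.

1419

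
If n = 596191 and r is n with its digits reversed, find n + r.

787886

Reverse of 596191 is 191695.
596191 + 191695 = 787886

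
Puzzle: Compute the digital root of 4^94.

The digital root of n equals n mod 9 (or 9 when 9 | n), so we need 4^94 mod 9.
4^94 ≡ 4 (mod 9), so the digital root is 4.

4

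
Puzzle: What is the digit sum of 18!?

54

18! = 6402373705728000
Sum of its 16 digits: 54.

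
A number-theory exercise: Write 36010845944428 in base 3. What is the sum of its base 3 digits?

36010845944428 in base 3 is 11201111121021202210101002211.
Digit sum: 1+1+2+0+1+1+1+1+1+2+1+0+2+1+2+0+2+2+1+0+1+0+1+0+0+2+2+1+1 = 30.

30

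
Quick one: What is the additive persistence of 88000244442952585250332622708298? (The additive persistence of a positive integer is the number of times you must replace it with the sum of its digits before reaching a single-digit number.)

3

88000244442952585250332622708298 → 129 → 12 → 3 (3 steps)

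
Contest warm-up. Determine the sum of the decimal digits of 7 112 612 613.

7+1+1+2+6+1+2+6+1+3 = 30

30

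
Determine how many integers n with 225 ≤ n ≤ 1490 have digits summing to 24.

10

The integers in [225, 1490] that have digits summing to 24: 699, 789, 798, 879, 888, 897, 969, 978, 987, 996.
10 qualify.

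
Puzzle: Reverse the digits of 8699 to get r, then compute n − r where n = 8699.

Reverse of 8699 is 9968.
8699 − 9968 = -1269

-1269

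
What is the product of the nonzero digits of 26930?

324

2×6×9×3 = 324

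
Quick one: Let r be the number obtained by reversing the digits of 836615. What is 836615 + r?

1353253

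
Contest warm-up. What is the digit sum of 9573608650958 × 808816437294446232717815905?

9573608650958 × 808816437294446232717815905 = 7743292041119139197435274848159245886990
Sum of its 40 digits: 191.

191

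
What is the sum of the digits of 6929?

26

6+9+2+9 = 26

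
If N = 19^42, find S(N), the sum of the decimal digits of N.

19^42 = 510095203738582479622335815880298130716653502143703561
Sum of its 54 digits: 217.

217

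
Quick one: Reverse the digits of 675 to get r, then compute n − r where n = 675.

99

Reverse of 675 is 576.
675 − 576 = 99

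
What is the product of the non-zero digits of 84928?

8×4×9×2×8 = 4608

4608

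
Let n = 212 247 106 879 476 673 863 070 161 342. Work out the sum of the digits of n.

123

2+1+2+2+4+7+1+0+6+8+7+9+4+7+6+6+7+3+8+6+3+0+7+0+1+6+1+3+4+2 = 123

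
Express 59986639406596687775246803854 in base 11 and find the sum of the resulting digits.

154

59986639406596687775246803854 in base 11 is 46371A7916433236A946A191748A.
Digit sum: 4+6+3+7+1+10+7+9+1+6+4+3+3+2+3+6+10+9+4+6+10+1+9+1+7+4+8+10 = 154.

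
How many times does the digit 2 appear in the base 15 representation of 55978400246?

55978400246 in base 15 is 16C96629EB.
The digit 2 appears 1 time.

1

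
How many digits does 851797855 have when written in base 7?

11

851797855 in base 7 is 30052106446, which has 11 digits.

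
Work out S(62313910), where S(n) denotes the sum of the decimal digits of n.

25

6+2+3+1+3+9+1+0 = 25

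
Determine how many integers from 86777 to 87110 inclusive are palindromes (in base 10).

3

The integers in [86777, 87110] that are palindromes (in base 10): 86868, 86968, 87078.
3 qualify.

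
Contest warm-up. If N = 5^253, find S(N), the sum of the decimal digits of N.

815

5^253 = 690893484407555570030908149024031965689280029154902510801896277613487344252994164637720600277783058124843783515691973087759607915746555735492240302164645981974899768829345703125
Sum of its 177 digits: 815.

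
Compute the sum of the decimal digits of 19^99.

541

19^99 = 3950085484118525497024052097529573238897049443942607252543835470215867415609371393307890303310063934009000876624970111349493579
Sum of its 127 digits: 541.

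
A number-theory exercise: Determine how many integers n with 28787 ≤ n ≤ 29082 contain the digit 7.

68

The integers in [28787, 29082] that contain the digit 7: 28787, 28788, 28789, 28790, 28791, 28792, …, 29078, 29079.
68 qualify.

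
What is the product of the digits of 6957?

1890

6×9×5×7 = 1890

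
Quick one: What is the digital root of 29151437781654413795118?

3

2+9+1+5+1+4+3+7+7+8+1+6+5+4+4+1+3+7+9+5+1+1+8 = 102
1+0+2 = 3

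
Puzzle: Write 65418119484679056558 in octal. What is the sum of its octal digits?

92

65418119484679056558 in base 8 is 7057336621107626566256.
Digit sum: 7+0+5+7+3+3+6+6+2+1+1+0+7+6+2+6+5+6+6+2+5+6 = 92.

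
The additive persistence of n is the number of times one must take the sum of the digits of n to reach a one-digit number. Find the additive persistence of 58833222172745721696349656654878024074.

58833222172745721696349656654878024074 → 178 → 16 → 7 (3 steps)

3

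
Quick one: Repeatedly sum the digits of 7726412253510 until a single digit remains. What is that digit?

9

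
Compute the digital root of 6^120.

The digital root of n equals n mod 9 (or 9 when 9 | n), so we need 6^120 mod 9.
6^120 ≡ 0 (mod 9), so the digital root is 9.

9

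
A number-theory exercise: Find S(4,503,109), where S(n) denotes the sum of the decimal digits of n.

22

4+5+0+3+1+0+9 = 22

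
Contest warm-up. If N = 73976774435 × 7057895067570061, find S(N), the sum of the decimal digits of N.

73976774435 × 7057895067570061 = 522120311399529486156190535
Sum of its 27 digits: 107.

107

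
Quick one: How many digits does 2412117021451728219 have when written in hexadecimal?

2412117021451728219 in base 16 is 21798FA6AC4DB55B, which has 16 digits.

16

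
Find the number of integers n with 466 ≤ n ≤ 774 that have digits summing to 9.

12

The integers in [466, 774] that have digits summing to 9: 504, 513, 522, 531, 540, 603, …, 711, 720.
12 qualify.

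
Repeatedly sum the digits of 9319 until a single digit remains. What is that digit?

9+3+1+9 = 22
2+2 = 4

4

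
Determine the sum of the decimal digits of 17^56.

307

17^56 = 803784444631904346795840040159891735261368357513214245352923986167681
Sum of its 69 digits: 307.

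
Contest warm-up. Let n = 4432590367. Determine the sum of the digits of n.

4+4+3+2+5+9+0+3+6+7 = 43

43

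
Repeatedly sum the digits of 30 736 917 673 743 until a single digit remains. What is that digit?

3

3+0+7+3+6+9+1+7+6+7+3+7+4+3 = 66
6+6 = 12
1+2 = 3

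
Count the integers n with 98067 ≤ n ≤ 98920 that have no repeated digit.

301

The integers in [98067, 98920] that have no repeated digit: 98067, 98071, 98072, 98073, 98074, 98075, …, 98764, 98765.
301 qualify.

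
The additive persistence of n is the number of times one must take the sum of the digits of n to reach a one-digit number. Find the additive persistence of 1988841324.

3

1988841324 → 48 → 12 → 3 (3 steps)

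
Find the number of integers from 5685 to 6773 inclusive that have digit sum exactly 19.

85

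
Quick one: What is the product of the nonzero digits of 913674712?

9×1×3×6×7×4×7×1×2 = 63504

63504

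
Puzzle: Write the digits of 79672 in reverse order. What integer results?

27697

Reversing 79672 gives 27697.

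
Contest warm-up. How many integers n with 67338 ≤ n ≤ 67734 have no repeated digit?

108

The integers in [67338, 67734] that have no repeated digit: 67340, 67341, 67342, 67345, 67348, 67349, …, 67594, 67598.
108 qualify.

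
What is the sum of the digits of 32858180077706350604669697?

3+2+8+5+8+1+8+0+0+7+7+7+0+6+3+5+0+6+0+4+6+6+9+6+9+7 = 123

123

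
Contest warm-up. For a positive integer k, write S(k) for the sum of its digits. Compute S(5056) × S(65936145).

S(5056) = 5+0+5+6 = 16.
S(65936145) = 6+5+9+3+6+1+4+5 = 39.
16 · 39 = 624.

624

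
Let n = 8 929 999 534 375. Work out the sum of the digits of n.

82

8+9+2+9+9+9+9+5+3+4+3+7+5 = 82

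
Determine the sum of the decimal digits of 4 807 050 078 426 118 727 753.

92

4+8+0+7+0+5+0+0+7+8+4+2+6+1+1+8+7+2+7+7+5+3 = 92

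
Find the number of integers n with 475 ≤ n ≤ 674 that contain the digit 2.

38

The integers in [475, 674] that contain the digit 2: 482, 492, 502, 512, 520, 521, …, 662, 672.
38 qualify.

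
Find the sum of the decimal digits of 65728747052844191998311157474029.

150

6+5+7+2+8+7+4+7+0+5+2+8+4+4+1+9+1+9+9+8+3+1+1+1+5+7+4+7+4+0+2+9 = 150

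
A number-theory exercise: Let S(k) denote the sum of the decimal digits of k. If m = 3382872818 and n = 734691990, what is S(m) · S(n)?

S(3382872818) = 3+3+8+2+8+7+2+8+1+8 = 50.
S(734691990) = 7+3+4+6+9+1+9+9+0 = 48.
50 · 48 = 2400.

2400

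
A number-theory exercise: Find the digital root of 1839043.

1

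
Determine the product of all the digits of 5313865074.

0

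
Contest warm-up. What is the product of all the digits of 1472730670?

1×4×7×2×7×3×0×6×7×0 = 0

0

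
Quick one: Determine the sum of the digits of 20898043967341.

64

2+0+8+9+8+0+4+3+9+6+7+3+4+1 = 64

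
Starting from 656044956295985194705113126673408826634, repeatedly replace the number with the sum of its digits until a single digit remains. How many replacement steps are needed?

656044956295985194705113126673408826634 → 180 → 9 (2 steps)

2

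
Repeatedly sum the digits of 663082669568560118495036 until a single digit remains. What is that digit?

6+6+3+0+8+2+6+6+9+5+6+8+5+6+0+1+1+8+4+9+5+0+3+6 = 113
1+1+3 = 5
(Equivalently, 663082669568560118495036 mod 9 = 5.)

5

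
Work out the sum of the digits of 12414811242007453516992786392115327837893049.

1+2+4+1+4+8+1+1+2+4+2+0+0+7+4+5+3+5+1+6+9+9+2+7+8+6+3+9+2+1+1+5+3+2+7+8+3+7+8+9+3+0+4+9 = 186

186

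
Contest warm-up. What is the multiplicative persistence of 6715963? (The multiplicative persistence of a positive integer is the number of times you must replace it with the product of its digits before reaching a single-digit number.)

6715963 → 34020 → 0 (2 steps)

2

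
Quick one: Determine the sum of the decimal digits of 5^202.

616

5^202 = 1555753819465285426786016013445031060147563042180291783275279153697424708508845860295986205781428404239241647388780620531179010868072509765625
Sum of its 142 digits: 616.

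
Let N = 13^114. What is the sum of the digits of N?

13^114 = 9762075518152546562417403479355309620079717417407010775401060266867242691438981607825378922831482931561108394891748548182365289
Sum of its 127 digits: 568.

568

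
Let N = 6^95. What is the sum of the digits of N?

324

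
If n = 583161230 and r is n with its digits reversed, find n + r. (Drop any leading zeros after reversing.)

Reverse of 583161230 is 32161385.
583161230 + 32161385 = 615322615

615322615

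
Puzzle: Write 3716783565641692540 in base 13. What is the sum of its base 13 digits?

112

3716783565641692540 in base 13 is 577C89464324C74B7.
Digit sum: 5+7+7+12+8+9+4+6+4+3+2+4+12+7+4+11+7 = 112.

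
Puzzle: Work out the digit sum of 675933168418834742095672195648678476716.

6+7+5+9+3+3+1+6+8+4+1+8+8+3+4+7+4+2+0+9+5+6+7+2+1+9+5+6+4+8+6+7+8+4+7+6+7+1+6 = 203

203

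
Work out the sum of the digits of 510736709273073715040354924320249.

5+1+0+7+3+6+7+0+9+2+7+3+0+7+3+7+1+5+0+4+0+3+5+4+9+2+4+3+2+0+2+4+9 = 124

124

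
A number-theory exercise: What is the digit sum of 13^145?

13^145 = 332495739297038865453955824301148040878086855761996914226721779819448441230837837778396193227194828462167904844061547157593170092092697366300067194480595905270093
Sum of its 162 digits: 760.

760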